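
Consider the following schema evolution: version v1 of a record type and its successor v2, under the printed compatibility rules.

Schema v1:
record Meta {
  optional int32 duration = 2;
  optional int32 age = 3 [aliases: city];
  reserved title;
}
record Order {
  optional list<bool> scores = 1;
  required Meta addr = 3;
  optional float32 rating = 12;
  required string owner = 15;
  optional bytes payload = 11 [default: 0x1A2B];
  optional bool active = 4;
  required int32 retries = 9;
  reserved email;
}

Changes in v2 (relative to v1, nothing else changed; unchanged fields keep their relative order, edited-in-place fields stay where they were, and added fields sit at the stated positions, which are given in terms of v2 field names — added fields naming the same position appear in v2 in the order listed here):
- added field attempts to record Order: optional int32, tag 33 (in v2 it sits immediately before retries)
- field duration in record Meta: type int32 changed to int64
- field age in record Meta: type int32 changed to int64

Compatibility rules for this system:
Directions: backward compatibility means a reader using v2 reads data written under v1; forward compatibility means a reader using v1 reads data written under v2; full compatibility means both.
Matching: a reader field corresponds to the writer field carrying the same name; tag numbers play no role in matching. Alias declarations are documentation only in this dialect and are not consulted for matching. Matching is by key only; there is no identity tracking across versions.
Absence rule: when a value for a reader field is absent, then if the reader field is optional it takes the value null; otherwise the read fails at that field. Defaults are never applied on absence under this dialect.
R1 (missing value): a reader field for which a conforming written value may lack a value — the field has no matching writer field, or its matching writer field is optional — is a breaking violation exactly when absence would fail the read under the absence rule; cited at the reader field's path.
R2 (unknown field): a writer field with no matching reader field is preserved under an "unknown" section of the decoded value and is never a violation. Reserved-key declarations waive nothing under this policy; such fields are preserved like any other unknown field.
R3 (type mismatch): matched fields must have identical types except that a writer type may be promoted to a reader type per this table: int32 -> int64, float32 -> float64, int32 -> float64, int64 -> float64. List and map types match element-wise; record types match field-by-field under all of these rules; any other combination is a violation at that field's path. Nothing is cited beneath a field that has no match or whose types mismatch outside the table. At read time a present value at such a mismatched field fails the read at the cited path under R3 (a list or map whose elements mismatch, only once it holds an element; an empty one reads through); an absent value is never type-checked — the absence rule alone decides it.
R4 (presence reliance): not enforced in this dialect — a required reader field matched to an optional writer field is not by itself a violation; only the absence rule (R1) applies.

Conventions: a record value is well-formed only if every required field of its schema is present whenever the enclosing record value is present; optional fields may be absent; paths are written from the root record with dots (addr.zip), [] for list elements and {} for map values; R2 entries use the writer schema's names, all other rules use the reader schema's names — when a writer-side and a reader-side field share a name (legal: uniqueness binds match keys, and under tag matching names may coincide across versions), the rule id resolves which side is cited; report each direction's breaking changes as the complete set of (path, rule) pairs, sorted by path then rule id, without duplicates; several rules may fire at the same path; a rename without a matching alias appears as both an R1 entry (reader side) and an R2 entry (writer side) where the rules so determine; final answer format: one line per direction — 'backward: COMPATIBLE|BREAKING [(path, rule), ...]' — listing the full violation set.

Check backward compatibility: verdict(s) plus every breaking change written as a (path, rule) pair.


arrows below run writer -> reader for Order
backward pass over Order, reader schema v2, writer schema v1:
  list<bool> -> list<bool>, writer optional: scores aligns to scores
  Meta -> Meta, writer required: addr aligns to addr
  float32 -> float32, writer optional: rating aligns to rating
  string -> string, writer required: owner aligns to owner
  bytes -> bytes, writer optional: payload aligns to payload
  bool -> bool, writer optional: active aligns to active
  attempts: no writer-side match
  int32 -> int32, writer required: retries aligns to retries
  int32 -> int64, writer optional: addr.duration aligns to addr.duration
  int32 -> int64, writer optional: addr.age aligns to addr.age
  nothing fires on Order: backward is COMPATIBLE
ruling out the remaining Order differences:
  added field attempts to record Order: optional int32, tag 33 (in v2 it sits immediately before retries) -> fires no rule on Order, leaving the asked answer as it is
  field duration in record Meta: type int32 changed to int64 -> matters only for Order's forward compatibility — outside the asked direction
  field age in record Meta: type int32 changed to int64 -> matters only for Order's forward compatibility — outside the asked direction

backward: COMPATIBLE []


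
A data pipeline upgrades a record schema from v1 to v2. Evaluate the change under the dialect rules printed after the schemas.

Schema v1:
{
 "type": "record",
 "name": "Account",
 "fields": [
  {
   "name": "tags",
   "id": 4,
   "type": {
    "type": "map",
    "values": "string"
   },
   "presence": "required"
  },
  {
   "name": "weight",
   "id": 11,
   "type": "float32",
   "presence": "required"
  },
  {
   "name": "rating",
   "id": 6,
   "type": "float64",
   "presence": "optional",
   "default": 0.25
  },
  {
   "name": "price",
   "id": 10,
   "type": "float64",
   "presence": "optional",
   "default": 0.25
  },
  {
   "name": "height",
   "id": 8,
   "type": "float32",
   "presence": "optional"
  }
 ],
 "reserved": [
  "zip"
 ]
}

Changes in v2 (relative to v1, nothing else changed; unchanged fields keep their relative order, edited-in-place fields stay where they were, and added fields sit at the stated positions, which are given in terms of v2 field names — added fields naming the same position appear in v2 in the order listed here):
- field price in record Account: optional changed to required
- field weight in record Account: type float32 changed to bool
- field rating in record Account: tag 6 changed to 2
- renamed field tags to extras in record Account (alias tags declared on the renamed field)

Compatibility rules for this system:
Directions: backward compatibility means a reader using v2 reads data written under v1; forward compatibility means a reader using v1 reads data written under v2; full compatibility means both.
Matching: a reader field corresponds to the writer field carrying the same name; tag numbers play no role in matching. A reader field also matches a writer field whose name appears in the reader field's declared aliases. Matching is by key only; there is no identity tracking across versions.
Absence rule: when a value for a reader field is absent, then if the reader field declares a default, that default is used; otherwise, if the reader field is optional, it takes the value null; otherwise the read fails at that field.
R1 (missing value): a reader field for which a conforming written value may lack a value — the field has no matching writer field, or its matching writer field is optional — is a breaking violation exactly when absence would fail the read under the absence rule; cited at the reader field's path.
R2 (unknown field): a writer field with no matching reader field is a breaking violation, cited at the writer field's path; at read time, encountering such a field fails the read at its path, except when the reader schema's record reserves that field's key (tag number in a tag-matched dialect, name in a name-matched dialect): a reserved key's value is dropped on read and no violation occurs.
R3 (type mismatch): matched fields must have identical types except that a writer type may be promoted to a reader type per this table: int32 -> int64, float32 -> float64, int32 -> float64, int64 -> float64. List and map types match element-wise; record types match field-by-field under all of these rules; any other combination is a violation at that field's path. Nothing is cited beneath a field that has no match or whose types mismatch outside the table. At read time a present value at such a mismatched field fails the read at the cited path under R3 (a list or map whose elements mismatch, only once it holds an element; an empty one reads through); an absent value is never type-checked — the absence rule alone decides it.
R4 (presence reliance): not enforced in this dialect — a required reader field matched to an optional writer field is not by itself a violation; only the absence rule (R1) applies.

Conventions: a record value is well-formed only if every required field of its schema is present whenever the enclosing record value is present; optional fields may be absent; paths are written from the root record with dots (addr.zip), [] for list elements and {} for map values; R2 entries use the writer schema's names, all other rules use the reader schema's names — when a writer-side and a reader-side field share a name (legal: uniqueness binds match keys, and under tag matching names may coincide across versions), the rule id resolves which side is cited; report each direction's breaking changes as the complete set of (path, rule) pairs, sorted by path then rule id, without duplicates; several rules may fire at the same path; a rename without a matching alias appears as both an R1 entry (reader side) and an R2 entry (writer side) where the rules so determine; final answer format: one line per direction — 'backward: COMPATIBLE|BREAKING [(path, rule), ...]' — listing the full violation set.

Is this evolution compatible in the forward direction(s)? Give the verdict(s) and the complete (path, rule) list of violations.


forward: BREAKING [(extras, R2), (tags, R1), (weight, R3)]

arrows below run writer -> reader for Account
forward on Account — v1 reading data written by v2:
  tags has no writer counterpart
  weight: paired with writer weight (bool -> float32; writer required)
  rating: paired with writer rating (float64 -> float64; writer optional)
  price: paired with writer price (float64 -> float64; writer required)
  height: paired with writer height (float32 -> float32; writer optional)
  writer extras: unknown to reader
  R2 fires at extras
  R1 fires at tags
  R3 fires at weight
  => forward verdict for Account: BREAKING, 3 violation(s)
checking off the Account differences that do not matter here:
  field price in record Account: optional changed to required -> fires no rule on Account, leaving the asked answer as it is
  field rating in record Account: tag 6 changed to 2 -> fires no rule on Account, leaving the asked answer as it is


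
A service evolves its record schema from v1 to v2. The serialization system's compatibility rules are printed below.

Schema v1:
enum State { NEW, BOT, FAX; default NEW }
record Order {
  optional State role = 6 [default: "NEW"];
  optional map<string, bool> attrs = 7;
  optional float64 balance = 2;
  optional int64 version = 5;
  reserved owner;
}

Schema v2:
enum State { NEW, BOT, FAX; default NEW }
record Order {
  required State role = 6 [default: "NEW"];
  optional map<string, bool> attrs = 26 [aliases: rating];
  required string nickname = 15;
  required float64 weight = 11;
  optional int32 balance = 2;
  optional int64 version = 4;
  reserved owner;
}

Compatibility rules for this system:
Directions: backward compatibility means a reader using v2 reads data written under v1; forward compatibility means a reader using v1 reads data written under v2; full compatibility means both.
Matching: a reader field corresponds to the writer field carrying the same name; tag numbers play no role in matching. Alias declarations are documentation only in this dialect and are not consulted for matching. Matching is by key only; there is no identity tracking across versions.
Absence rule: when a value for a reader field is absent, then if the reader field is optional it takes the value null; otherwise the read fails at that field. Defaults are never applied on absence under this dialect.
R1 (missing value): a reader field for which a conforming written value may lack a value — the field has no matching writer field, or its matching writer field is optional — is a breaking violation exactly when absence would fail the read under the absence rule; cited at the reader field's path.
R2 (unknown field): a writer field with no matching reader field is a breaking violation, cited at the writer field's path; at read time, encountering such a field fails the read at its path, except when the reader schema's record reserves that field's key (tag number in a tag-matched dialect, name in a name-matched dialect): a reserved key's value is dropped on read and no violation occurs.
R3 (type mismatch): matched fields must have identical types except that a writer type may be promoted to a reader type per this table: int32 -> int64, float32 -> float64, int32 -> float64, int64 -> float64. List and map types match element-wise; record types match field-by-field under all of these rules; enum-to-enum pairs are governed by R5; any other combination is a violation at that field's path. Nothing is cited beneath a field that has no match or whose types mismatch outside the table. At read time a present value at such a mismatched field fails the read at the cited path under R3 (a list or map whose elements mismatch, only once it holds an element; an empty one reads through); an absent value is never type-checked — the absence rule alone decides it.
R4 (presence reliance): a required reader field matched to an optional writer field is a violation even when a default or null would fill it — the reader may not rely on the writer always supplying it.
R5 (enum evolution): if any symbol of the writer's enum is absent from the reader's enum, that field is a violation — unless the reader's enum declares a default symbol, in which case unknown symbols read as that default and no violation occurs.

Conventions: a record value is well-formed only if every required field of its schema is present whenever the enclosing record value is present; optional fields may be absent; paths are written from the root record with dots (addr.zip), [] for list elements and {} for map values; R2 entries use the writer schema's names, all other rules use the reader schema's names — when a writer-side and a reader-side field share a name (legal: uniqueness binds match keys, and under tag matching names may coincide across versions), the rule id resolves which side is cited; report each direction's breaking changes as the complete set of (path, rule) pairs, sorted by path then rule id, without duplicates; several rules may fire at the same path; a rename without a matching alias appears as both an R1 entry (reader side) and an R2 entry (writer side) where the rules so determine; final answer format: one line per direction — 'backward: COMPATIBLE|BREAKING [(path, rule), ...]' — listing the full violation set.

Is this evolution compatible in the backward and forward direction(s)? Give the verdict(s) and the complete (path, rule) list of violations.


backward: BREAKING [(balance, R3), (nickname, R1), (role, R1), (role, R4), (weight, R1)]; forward: BREAKING [(nickname, R2), (weight, R2)]

each type pair in Order: writer, then reader
backward on Order — v2 reading data written by v1:
  role <- role (State -> State, writer optional)
  attrs <- attrs (map<string, bool> -> map<string, bool>, writer optional)
  no writer field matches reader nickname
  no writer field matches reader weight
  balance <- balance (float64 -> int32, writer optional)
  version <- version (int64 -> int64, writer optional)
  breaking: (balance, R3)
  breaking: (nickname, R1)
  breaking: (role, R1)
  breaking: (role, R4)
  breaking: (weight, R1)
  => backward verdict for Order: BREAKING, 5 violation(s)
forward on Order — v1 reading data written by v2:
  role <- role (State -> State, writer required)
  attrs <- attrs (map<string, bool> -> map<string, bool>, writer optional)
  balance <- balance (int32 -> float64, writer optional)
  version <- version (int64 -> int64, writer optional)
  writer nickname: unknown to reader
  writer weight: unknown to reader
  breaking: (nickname, R2)
  breaking: (weight, R2)
  => forward verdict for Order: BREAKING, 2 violation(s)


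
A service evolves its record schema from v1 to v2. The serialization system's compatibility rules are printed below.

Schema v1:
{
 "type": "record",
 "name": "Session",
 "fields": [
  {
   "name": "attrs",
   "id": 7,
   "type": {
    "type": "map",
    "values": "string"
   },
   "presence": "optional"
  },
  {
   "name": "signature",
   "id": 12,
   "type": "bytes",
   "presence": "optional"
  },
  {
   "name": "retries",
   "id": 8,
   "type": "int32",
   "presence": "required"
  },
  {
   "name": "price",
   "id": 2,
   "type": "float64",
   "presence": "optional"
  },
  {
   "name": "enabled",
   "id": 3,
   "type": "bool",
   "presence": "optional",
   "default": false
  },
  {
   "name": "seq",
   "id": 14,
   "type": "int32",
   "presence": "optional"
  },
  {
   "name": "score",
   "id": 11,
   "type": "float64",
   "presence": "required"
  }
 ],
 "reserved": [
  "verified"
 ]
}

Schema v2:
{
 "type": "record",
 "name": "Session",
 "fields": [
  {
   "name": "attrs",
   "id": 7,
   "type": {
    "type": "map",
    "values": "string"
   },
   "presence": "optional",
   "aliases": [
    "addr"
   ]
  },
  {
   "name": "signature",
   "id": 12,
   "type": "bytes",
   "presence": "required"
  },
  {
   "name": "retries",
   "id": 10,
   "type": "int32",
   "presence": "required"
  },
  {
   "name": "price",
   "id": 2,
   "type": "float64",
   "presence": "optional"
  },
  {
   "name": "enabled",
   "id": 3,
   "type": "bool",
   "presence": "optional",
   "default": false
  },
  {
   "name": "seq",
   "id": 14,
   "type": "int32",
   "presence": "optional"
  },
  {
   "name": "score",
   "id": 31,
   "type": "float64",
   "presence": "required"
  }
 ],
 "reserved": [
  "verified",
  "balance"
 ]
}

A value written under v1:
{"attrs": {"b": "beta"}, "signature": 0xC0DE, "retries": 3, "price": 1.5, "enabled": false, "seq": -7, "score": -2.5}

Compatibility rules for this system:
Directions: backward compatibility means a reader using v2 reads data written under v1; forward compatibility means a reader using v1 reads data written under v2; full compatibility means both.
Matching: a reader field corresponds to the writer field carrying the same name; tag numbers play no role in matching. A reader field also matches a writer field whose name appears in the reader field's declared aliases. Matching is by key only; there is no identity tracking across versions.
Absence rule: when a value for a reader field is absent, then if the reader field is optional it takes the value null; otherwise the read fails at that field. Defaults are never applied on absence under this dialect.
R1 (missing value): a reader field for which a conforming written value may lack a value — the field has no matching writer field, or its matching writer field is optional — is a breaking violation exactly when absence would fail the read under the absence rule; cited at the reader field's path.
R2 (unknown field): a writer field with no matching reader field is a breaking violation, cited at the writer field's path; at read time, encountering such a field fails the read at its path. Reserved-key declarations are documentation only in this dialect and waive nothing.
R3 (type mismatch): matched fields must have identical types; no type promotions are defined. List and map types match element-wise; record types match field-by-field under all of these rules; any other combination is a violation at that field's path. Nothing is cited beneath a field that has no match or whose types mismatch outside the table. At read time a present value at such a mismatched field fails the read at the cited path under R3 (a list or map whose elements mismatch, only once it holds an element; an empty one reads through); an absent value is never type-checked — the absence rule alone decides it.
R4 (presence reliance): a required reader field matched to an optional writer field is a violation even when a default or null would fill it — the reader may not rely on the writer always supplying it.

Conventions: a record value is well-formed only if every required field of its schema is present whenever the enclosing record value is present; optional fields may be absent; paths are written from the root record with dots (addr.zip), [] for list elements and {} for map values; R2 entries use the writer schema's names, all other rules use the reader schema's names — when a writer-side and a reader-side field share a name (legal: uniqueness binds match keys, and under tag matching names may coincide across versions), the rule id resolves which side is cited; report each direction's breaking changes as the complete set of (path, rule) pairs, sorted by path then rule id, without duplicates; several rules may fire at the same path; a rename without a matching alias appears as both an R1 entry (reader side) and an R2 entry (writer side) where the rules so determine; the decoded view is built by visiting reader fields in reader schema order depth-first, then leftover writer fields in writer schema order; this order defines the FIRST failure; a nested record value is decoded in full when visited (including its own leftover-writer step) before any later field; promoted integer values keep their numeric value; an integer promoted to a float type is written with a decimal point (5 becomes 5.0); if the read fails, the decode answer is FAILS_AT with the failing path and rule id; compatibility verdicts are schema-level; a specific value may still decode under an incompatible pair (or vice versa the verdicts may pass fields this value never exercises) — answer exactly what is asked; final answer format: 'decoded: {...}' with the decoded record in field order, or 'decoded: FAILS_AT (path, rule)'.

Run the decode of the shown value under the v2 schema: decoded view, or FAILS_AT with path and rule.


each type pair in Session: writer, then reader
decode (reader v2):
  attrs := {"b": "beta"}
  signature := 0xC0DE
  retries := 3
  price := 1.5
  enabled := false
  seq := -7
  score := -2.5
  => decoded: {"attrs": {"b": "beta"}, "signature": 0xC0DE, "retries": 3, "price": 1.5, "enabled": false, "seq": -7, "score": -2.5}
ruling out the remaining Session differences:
  field score in record Session: tag 11 changed to 31 -> inert under this dialect — no rule fires on Session and the result does not move
  field signature in record Session: optional changed to required -> affects the rule determinations only; this particular Session value decodes identically
  field retries in record Session: tag 8 changed to 10 -> inert under this dialect — no rule fires on Session and the result does not move

decoded: {"attrs": {"b": "beta"}, "signature": 0xC0DE, "retries": 3, "price": 1.5, "enabled": false, "seq": -7, "score": -2.5}


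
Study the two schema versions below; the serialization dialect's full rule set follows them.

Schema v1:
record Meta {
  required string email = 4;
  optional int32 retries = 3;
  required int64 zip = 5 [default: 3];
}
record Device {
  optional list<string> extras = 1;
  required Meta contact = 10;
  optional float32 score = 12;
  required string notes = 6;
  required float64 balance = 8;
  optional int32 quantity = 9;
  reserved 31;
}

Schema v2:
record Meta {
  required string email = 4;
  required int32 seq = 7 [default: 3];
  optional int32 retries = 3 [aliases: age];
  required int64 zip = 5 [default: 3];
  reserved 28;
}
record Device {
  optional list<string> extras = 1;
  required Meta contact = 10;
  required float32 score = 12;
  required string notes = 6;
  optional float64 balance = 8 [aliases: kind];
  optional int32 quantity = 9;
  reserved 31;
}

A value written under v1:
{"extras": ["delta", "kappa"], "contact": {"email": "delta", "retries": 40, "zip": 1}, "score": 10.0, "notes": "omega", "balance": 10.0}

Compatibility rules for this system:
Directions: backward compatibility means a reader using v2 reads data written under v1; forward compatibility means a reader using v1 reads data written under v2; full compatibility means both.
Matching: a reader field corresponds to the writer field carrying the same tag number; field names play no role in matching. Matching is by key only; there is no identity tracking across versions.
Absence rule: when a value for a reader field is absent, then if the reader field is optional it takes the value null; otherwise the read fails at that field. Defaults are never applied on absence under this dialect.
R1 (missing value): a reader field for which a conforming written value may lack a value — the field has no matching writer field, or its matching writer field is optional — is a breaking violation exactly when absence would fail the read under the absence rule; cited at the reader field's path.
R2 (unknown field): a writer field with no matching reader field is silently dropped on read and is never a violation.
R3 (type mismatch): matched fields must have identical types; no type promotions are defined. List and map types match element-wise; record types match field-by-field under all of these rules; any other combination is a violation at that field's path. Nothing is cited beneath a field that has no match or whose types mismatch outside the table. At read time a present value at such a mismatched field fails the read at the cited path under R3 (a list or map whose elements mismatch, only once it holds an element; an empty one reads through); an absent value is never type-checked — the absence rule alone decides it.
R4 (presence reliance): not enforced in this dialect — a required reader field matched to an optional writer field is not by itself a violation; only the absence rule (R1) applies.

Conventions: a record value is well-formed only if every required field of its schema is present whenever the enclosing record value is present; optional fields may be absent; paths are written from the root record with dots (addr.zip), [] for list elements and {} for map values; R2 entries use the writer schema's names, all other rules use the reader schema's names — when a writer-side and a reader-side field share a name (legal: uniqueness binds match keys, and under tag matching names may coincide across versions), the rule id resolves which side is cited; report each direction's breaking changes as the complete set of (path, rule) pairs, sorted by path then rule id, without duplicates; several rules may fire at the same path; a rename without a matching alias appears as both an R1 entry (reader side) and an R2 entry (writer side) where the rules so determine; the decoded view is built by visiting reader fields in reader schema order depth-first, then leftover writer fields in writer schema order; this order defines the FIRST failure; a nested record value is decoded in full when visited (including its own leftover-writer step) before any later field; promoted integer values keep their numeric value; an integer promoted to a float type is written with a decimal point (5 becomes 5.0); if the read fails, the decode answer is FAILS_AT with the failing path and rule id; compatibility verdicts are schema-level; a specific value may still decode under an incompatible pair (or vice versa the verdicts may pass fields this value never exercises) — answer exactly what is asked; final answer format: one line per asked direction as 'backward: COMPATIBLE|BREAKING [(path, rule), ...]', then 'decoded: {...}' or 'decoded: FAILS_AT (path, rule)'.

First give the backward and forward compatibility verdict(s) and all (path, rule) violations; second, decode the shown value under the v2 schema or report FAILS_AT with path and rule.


in Device below, arrows point writer -> reader
backward on Device — v2 reading data written by v1:
  extras: list<string> -> list<string>, writer optional; from extras
  contact: Meta -> Meta, writer required; from contact
  score: float32 -> float32, writer optional; from score
  notes: string -> string, writer required; from notes
  balance: float64 -> float64, writer required; from balance
  quantity: int32 -> int32, writer optional; from quantity
  contact.email: string -> string, writer required; from contact.email
  contact.seq: no writer match
  contact.retries: int32 -> int32, writer optional; from contact.retries
  contact.zip: int64 -> int64, writer required; from contact.zip
  rule R1 violated at contact.seq
  rule R1 violated at score
  => 2 violation(s): backward is BREAKING for Device
forward on Device — v1 reading data written by v2:
  extras: list<string> -> list<string>, writer optional; from extras
  contact: Meta -> Meta, writer required; from contact
  score: float32 -> float32, writer required; from score
  notes: string -> string, writer required; from notes
  balance: float64 -> float64, writer optional; from balance
  quantity: int32 -> int32, writer optional; from quantity
  contact.email: string -> string, writer required; from contact.email
  contact.retries: int32 -> int32, writer optional; from contact.retries
  contact.zip: int64 -> int64, writer required; from contact.zip
  contact.seq (writer side), unknown to reader
  rule R1 violated at balance
  => 1 violation(s): forward is BREAKING for Device
decode (reader v2):
  extras := ["delta", "kappa"]
  contact.email := "delta"
  read fails at contact.seq under R1 (no fill)
  => FAILS_AT (contact.seq, R1)

backward: BREAKING [(contact.seq, R1), (score, R1)]; forward: BREAKING [(balance, R1)]; decoded: FAILS_AT (contact.seq, R1)


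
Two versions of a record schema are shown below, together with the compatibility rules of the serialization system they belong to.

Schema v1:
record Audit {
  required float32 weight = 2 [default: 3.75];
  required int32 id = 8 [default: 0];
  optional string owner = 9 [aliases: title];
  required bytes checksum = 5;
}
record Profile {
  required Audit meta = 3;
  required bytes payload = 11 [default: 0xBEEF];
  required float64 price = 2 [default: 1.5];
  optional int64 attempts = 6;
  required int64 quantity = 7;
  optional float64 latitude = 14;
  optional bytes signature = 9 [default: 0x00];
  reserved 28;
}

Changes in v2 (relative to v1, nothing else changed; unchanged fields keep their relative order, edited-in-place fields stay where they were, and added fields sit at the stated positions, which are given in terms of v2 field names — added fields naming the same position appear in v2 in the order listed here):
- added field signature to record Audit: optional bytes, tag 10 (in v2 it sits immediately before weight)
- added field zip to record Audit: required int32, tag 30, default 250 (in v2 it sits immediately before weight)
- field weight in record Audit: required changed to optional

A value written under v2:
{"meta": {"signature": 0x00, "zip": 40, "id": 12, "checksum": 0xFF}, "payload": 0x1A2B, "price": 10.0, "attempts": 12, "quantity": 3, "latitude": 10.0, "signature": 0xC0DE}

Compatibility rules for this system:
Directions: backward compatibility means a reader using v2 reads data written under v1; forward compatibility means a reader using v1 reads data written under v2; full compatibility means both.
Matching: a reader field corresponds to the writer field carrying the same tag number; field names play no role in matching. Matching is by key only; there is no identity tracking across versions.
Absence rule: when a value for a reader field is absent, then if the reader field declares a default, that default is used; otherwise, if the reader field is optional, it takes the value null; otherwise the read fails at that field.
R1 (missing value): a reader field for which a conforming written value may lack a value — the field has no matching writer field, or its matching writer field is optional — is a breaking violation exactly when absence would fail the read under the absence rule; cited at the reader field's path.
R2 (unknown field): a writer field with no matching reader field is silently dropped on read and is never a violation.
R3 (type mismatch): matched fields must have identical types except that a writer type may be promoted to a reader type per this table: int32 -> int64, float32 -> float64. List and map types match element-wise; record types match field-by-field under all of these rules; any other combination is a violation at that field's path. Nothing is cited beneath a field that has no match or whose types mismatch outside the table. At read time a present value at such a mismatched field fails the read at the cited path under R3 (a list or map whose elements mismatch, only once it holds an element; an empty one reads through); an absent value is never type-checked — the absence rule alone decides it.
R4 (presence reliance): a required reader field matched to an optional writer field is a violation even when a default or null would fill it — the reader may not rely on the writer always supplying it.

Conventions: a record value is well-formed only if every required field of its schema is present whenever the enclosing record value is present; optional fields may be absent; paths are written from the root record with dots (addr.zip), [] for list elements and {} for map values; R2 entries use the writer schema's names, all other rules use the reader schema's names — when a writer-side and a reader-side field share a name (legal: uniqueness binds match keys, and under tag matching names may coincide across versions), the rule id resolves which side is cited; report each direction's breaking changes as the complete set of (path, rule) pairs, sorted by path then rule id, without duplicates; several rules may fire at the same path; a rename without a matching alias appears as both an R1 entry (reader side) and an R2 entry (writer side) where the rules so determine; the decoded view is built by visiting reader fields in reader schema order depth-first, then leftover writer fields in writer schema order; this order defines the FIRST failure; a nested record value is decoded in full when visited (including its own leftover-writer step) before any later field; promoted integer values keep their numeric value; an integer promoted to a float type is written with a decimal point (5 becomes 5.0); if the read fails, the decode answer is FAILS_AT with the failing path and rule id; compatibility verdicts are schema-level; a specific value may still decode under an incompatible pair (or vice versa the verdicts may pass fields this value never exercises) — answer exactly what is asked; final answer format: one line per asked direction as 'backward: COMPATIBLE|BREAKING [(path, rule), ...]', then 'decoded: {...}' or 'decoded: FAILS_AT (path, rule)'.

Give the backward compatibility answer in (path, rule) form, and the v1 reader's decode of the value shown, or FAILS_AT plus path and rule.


backward: COMPATIBLE []; decoded: {"meta": {"weight": 3.75, "id": 12, "owner": null, "checksum": 0xFF}, "payload": 0x1A2B, "price": 10.0, "attempts": 12, "quantity": 3, "latitude": 10.0, "signature": 0xC0DE}

in Profile below, arrows point writer -> reader
backward pass over Profile, reader schema v2, writer schema v1:
  meta: paired with writer meta (Audit -> Audit; writer required)
  payload: paired with writer payload (bytes -> bytes; writer required)
  price: paired with writer price (float64 -> float64; writer required)
  attempts: paired with writer attempts (int64 -> int64; writer optional)
  quantity: paired with writer quantity (int64 -> int64; writer required)
  latitude: paired with writer latitude (float64 -> float64; writer optional)
  signature: paired with writer signature (bytes -> bytes; writer optional)
  no writer field matches reader meta.signature
  no writer field matches reader meta.zip
  meta.weight: paired with writer meta.weight (float32 -> float32; writer required)
  meta.id: paired with writer meta.id (int32 -> int32; writer required)
  meta.owner: paired with writer meta.owner (string -> string; writer optional)
  meta.checksum: paired with writer meta.checksum (bytes -> bytes; writer required)
  => backward: COMPATIBLE
migrating the Profile value to v1:
  meta.weight := 3.75 (absent -> default)
  meta.id := 12
  meta.owner := null (absent, optional -> null)
  meta.checksum := 0xFF
  writer meta.signature: unknown -> dropped
  writer meta.zip: unknown -> dropped
  payload := 0x1A2B
  price := 10.0
  attempts := 12
  quantity := 3
  latitude := 10.0
  signature := 0xC0DE
  => decoded: {"meta": {"weight": 3.75, "id": 12, "owner": null, "checksum": 0xFF}, "payload": 0x1A2B, "price": 10.0, "attempts": 12, "quantity": 3, "latitude": 10.0, "signature": 0xC0DE}
remaining Profile differences; none change what is asked:
  added field zip to record Audit: required int32, tag 30, default 250 (in v2 it sits immediately before weight) -> fires no rule on Profile, leaving the asked answer as it is
  added field signature to record Audit: optional bytes, tag 10 (in v2 it sits immediately before weight) -> fires no rule on Profile, leaving the asked answer as it is
  field weight in record Audit: required changed to optional -> matters only for Profile's forward compatibility — outside the asked direction


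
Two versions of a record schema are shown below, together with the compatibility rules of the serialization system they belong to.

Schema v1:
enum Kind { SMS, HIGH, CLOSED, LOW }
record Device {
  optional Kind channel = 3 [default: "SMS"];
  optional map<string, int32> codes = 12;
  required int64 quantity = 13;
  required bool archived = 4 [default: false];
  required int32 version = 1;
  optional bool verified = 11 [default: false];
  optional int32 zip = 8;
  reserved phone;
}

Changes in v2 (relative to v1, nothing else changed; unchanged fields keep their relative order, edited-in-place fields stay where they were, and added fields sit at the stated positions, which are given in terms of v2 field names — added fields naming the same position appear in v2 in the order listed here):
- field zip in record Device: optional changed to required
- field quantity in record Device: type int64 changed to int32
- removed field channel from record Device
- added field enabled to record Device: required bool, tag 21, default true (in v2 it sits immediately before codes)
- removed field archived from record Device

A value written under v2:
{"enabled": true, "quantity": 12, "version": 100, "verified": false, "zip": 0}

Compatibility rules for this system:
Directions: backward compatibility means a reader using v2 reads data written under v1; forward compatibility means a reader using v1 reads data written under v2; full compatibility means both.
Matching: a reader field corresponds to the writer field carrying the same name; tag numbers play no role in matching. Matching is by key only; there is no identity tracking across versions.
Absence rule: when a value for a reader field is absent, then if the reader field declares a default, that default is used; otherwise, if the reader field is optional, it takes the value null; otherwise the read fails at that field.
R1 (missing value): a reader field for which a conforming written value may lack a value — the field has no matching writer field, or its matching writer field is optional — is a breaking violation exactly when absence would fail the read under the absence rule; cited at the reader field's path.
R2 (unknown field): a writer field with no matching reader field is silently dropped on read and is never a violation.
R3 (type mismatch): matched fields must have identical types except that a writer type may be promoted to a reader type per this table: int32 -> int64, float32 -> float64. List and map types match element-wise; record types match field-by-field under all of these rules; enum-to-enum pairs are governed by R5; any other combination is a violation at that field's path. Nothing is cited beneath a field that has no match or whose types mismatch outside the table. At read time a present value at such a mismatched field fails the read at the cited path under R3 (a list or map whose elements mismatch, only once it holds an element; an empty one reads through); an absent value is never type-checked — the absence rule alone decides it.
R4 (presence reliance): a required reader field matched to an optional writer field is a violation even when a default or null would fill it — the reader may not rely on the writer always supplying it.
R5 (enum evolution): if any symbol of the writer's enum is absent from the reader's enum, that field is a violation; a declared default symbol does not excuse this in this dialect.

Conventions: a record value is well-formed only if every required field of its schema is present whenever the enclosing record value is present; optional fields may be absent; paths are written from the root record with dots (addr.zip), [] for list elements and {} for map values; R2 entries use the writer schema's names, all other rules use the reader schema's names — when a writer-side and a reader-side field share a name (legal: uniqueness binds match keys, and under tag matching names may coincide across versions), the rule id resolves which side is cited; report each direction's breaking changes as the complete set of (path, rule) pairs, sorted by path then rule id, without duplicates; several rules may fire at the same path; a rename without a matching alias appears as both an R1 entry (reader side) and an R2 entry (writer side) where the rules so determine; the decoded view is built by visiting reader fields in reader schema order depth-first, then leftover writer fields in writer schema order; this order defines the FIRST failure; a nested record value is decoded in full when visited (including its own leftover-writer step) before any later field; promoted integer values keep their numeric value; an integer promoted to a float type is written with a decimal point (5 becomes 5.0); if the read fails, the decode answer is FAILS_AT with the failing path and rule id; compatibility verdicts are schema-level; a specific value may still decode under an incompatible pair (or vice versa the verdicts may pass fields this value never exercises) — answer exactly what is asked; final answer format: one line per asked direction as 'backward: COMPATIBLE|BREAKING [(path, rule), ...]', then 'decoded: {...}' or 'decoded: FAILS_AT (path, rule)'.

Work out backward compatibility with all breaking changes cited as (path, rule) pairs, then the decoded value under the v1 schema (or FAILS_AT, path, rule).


backward: BREAKING [(quantity, R3), (zip, R1), (zip, R4)]; decoded: {"channel": "SMS", "codes": null, "quantity": 12, "archived": false, "version": 100, "verified": false, "zip": 0}

the writer's type comes first in each Device pair
backward analysis of Device with v2 as reader and v1 as writer:
  enabled has no writer counterpart
  map<string, int32> -> map<string, int32>, writer optional: codes aligns to codes
  int64 -> int32, writer required: quantity aligns to quantity
  int32 -> int32, writer required: version aligns to version
  bool -> bool, writer optional: verified aligns to verified
  int32 -> int32, writer optional: zip aligns to zip
  channel (writer side), unknown to reader
  archived (writer side), unknown to reader
  breaking: (quantity, R3)
  breaking: (zip, R1)
  breaking: (zip, R4)
  backward on Device therefore BREAKING (3)
migrating the Device value to v1:
  channel := "SMS" (no value, default fills)
  codes := null (not supplied -> null)
  quantity := 12 (int32 -> int64)
  archived := false (no value, default fills)
  version := 100
  verified := false
  zip := 0
  writer enabled: unmatched, discarded
  => decoded: {"channel": "SMS", "codes": null, "quantity": 12, "archived": false, "version": 100, "verified": false, "zip": 0}
remaining Device differences; none change what is asked:
  removed field channel from record Device -> inert for the asked Device verdict: nothing fires
  added field enabled to record Device: required bool, tag 21, default true (in v2 it sits immediately before codes) -> inert for the asked Device verdict: nothing fires
  removed field archived from record Device -> inert for the asked Device verdict: nothing fires
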